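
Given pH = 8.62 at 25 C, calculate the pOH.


pOH = 14 - pH
pOH = 14 - 8.62
pOH = 5.38

5.38


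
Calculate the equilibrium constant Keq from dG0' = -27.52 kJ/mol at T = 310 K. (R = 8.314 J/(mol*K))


Keq = exp(-dG0 * 1000 / (R * T))
Keq = exp(-(-27.52) * 1000 / (8.314 * 310))
Keq = 43376.6012

43376.6012


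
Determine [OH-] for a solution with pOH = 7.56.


[OH-] = 10^(-pOH)
[OH-] = 10^(-7.56)
[OH-] = 2.754e-08 M

2.754e-08 M


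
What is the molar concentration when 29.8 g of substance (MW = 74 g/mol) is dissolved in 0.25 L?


C = (mass / MW) / volume
C = (29.8 / 74) / 0.25
C = 1.6108 M

1.6108 M


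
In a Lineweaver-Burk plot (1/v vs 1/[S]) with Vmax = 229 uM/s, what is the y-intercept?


y-intercept = 1/Vmax
= 1/229
= 0.0044 s/uM

0.0044 s/uM


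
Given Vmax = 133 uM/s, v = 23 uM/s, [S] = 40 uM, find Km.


Km = [S] * (Vmax - v) / v
Km = 40 * (133 - 23) / 23
Km = 191.3043 uM

191.3043 uM


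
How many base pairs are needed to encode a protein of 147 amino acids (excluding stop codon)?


Each amino acid = 1 codon = 3 bp
bp = 147 * 3 = 441 bp

441 bp


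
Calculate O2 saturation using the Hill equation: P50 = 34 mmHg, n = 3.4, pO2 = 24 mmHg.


Y = pO2^n / (P50^n + pO2^n)
Y = 24^3.4 / (34^3.4 + 24^3.4)
Y = 23.43%

23.43%


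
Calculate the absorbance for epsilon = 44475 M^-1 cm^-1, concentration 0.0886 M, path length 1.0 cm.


A = epsilon * c * l
A = 44475 * 0.0886 * 1.0
A = 3940.485

3940.485


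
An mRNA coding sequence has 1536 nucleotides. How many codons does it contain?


codons = nucleotides / 3
codons = 1536 / 3 = 512

512


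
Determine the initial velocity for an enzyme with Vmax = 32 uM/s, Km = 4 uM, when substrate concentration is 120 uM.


v = Vmax * [S] / (Km + [S])
v = 32 * 120 / (4 + 120)
v = 30.9677 uM/s

30.9677 uM/s


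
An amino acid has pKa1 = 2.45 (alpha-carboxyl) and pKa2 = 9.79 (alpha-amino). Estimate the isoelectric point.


pI = (pKa1 + pKa2) / 2
pI = (2.45 + 9.79) / 2
pI = 6.12

6.12


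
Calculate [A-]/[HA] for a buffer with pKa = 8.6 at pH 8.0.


[A-]/[HA] = 10^(pH - pKa)
= 10^(8.0 - 8.6)
= 0.2512

0.2512


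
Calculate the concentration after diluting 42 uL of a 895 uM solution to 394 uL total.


C2 = C1 * V1 / V2
C2 = 895 * 42 / 394
C2 = 95.4061 uM

95.4061 uM


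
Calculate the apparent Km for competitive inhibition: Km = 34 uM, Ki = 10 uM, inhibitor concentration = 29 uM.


Km_app = Km * (1 + [I]/Ki)
Km_app = 34 * (1 + 29/10)
Km_app = 132.6 uM

132.6 uM


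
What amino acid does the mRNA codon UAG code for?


Standard genetic code lookup.
Codon UAG -> Stop

Stop


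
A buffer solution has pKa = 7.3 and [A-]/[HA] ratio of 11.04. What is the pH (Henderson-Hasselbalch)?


pH = pKa + log10([A-]/[HA])
pH = 7.3 + log10(11.04)
pH = 8.343

8.343


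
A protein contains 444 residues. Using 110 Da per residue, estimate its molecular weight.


MW = n_residues * 110 Da
MW = 444 * 110
MW = 48840 Da

48840 Da


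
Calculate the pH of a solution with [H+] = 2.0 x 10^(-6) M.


pH = -log10([H+])
pH = -log10(2.0 x 10^(-6))
pH = 5.699

5.699


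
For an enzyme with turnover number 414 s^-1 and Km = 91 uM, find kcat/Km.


Catalytic efficiency = kcat / Km
= 414 / 91
= 4.5495 uM^-1*s^-1

4.5495 uM^-1*s^-1


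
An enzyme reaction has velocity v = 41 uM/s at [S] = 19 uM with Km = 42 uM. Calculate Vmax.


Vmax = v * (Km + [S]) / [S]
Vmax = 41 * (42 + 19) / 19
Vmax = 131.6316 uM/s

131.6316 uM/s


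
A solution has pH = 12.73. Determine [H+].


[H+] = 10^(-pH)
[H+] = 10^(-12.73)
[H+] = 1.862e-13 M

1.862e-13 M


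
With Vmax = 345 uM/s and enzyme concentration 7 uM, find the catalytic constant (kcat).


kcat = Vmax / [E]t
kcat = 345 / 7
kcat = 49.2857 s^-1

49.2857 s^-1


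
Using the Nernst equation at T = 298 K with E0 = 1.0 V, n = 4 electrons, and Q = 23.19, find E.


E = E0 - (RT/nF) * ln(Q)
E = 1.0 - (8.314 * 298 / (4 * 96485)) * ln(23.19)
E = 0.9798 V

0.9798 V


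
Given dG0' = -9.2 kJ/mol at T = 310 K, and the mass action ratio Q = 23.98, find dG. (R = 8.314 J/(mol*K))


dG = dG0' + RT * ln(Q) / 1000
dG = -9.2 + 8.314 * 310 * ln(23.98) / 1000
dG = -1.0112 kJ/mol

-1.0112 kJ/mol


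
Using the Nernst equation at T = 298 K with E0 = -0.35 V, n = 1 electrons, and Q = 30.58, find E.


E = E0 - (RT/nF) * ln(Q)
E = -0.35 - (8.314 * 298 / (1 * 96485)) * ln(30.58)
E = -0.4378 V

-0.4378 V


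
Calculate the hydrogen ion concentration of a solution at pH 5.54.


[H+] = 10^(-pH)
[H+] = 10^(-5.54)
[H+] = 2.884e-06 M

2.884e-06 M


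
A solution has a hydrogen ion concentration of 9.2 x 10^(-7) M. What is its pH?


pH = -log10([H+])
pH = -log10(9.2 x 10^(-7))
pH = 6.0362

6.0362


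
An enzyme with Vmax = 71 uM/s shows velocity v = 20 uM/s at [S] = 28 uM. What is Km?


Km = [S] * (Vmax - v) / v
Km = 28 * (71 - 20) / 20
Km = 71.4 uM

71.4 uM


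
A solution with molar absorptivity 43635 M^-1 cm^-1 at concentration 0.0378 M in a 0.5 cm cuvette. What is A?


A = epsilon * c * l
A = 43635 * 0.0378 * 0.5
A = 824.7015

824.7015


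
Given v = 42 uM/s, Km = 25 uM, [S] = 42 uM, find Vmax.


Vmax = v * (Km + [S]) / [S]
Vmax = 42 * (25 + 42) / 42
Vmax = 67.0 uM/s

67.0 uM/s


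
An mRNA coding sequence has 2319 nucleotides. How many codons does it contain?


codons = nucleotides / 3
codons = 2319 / 3 = 773

773


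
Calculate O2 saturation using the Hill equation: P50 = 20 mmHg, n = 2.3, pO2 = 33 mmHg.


Y = pO2^n / (P50^n + pO2^n)
Y = 33^2.3 / (20^2.3 + 33^2.3)
Y = 75.98%

75.98%


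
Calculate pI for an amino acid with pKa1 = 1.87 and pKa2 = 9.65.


pI = (pKa1 + pKa2) / 2
pI = (1.87 + 9.65) / 2
pI = 5.76

5.76


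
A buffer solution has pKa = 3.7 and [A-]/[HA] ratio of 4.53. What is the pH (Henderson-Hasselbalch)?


pH = pKa + log10([A-]/[HA])
pH = 3.7 + log10(4.53)
pH = 4.3561

4.3561


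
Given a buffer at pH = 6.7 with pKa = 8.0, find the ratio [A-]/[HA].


[A-]/[HA] = 10^(pH - pKa)
= 10^(6.7 - 8.0)
= 0.0501

0.0501


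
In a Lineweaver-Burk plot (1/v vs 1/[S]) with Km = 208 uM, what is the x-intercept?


x-intercept = -1/Km
= -1/208
= -0.0048 1/uM

-0.0048 1/uM


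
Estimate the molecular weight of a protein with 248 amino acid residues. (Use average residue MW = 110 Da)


MW = n_residues * 110 Da
MW = 248 * 110
MW = 27280 Da

27280 Da


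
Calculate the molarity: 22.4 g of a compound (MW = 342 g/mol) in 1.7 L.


C = (mass / MW) / volume
C = (22.4 / 342) / 1.7
C = 0.0385 M

0.0385 M


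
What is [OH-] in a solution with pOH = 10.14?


[OH-] = 10^(-pOH)
[OH-] = 10^(-10.14)
[OH-] = 7.244e-11 M

7.244e-11 M


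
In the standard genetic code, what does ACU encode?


Standard genetic code lookup.
Codon ACU -> Thr

Thr


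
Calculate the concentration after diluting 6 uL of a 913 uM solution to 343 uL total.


C2 = C1 * V1 / V2
C2 = 913 * 6 / 343
C2 = 15.9708 uM

15.9708 uM


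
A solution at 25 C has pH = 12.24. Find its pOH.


pOH = 14 - pH
pOH = 14 - 12.24
pOH = 1.76

1.76


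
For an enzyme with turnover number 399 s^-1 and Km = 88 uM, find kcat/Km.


Catalytic efficiency = kcat / Km
= 399 / 88
= 4.5341 uM^-1*s^-1

4.5341 uM^-1*s^-1


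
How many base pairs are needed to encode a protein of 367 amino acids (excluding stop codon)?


Each amino acid = 1 codon = 3 bp
bp = 367 * 3 = 1101 bp

1101 bp


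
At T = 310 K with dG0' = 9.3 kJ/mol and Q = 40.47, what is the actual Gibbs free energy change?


dG = dG0' + RT * ln(Q) / 1000
dG = 9.3 + 8.314 * 310 * ln(40.47) / 1000
dG = 18.8376 kJ/mol

18.8376 kJ/mol


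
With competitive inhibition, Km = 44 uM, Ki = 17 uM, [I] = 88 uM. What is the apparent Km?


Km_app = Km * (1 + [I]/Ki)
Km_app = 44 * (1 + 88/17)
Km_app = 271.7647 uM

271.7647 uM


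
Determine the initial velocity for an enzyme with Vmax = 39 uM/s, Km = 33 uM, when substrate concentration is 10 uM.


v = Vmax * [S] / (Km + [S])
v = 39 * 10 / (33 + 10)
v = 9.0698 uM/s

9.0698 uM/s


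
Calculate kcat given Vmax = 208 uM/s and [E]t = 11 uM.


kcat = Vmax / [E]t
kcat = 208 / 11
kcat = 18.9091 s^-1

18.9091 s^-1


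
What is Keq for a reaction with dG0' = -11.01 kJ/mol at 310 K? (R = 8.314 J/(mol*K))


Keq = exp(-dG0 * 1000 / (R * T))
Keq = exp(-(-11.01) * 1000 / (8.314 * 310))
Keq = 71.6538

71.6538


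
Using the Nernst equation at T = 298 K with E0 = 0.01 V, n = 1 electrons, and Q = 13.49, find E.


E = E0 - (RT/nF) * ln(Q)
E = 0.01 - (8.314 * 298 / (1 * 96485)) * ln(13.49)
E = -0.0568 V

-0.0568 V


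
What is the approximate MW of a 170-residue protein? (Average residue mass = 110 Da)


MW = n_residues * 110 Da
MW = 170 * 110
MW = 18700 Da

18700 Da


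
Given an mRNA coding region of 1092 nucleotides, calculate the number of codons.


codons = nucleotides / 3
codons = 1092 / 3 = 364

364


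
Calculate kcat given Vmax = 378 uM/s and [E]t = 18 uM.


kcat = Vmax / [E]t
kcat = 378 / 18
kcat = 21.0 s^-1

21.0 s^-1


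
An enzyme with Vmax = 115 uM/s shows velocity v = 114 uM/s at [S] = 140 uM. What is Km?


Km = [S] * (Vmax - v) / v
Km = 140 * (115 - 114) / 114
Km = 1.2281 uM

1.2281 uM


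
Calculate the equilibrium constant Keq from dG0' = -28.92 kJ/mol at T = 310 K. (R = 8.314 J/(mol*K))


Keq = exp(-dG0 * 1000 / (R * T))
Keq = exp(-(-28.92) * 1000 / (8.314 * 310))
Keq = 74672.7962

74672.7962


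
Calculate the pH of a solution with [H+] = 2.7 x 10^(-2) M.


pH = -log10([H+])
pH = -log10(2.7 x 10^(-2))
pH = 1.5686

1.5686


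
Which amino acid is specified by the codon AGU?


Standard genetic code lookup.
Codon AGU -> Ser

Ser


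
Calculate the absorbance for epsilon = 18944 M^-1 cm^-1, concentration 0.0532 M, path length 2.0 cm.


A = epsilon * c * l
A = 18944 * 0.0532 * 2.0
A = 2015.6416

2015.6416


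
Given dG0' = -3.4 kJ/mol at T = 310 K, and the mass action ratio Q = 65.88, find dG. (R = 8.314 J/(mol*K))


dG = dG0' + RT * ln(Q) / 1000
dG = -3.4 + 8.314 * 310 * ln(65.88) / 1000
dG = 7.3935 kJ/mol

7.3935 kJ/mol


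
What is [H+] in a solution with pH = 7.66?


[H+] = 10^(-pH)
[H+] = 10^(-7.66)
[H+] = 2.188e-08 M

2.188e-08 M


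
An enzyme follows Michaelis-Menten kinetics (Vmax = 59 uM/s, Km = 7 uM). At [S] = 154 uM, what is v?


v = Vmax * [S] / (Km + [S])
v = 59 * 154 / (7 + 154)
v = 56.4348 uM/s

56.4348 uM/s


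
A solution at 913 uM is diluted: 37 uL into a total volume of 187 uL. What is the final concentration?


C2 = C1 * V1 / V2
C2 = 913 * 37 / 187
C2 = 180.6471 uM

180.6471 uM


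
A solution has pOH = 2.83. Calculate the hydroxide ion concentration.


[OH-] = 10^(-pOH)
[OH-] = 10^(-2.83)
[OH-] = 0.0015 M

0.0015 M


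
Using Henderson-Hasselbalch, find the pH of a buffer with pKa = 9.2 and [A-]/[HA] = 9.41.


pH = pKa + log10([A-]/[HA])
pH = 9.2 + log10(9.41)
pH = 10.1736

10.1736


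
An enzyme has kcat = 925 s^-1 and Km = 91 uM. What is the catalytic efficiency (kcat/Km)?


Catalytic efficiency = kcat / Km
= 925 / 91
= 10.1648 uM^-1*s^-1

10.1648 uM^-1*s^-1


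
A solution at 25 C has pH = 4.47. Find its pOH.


pOH = 14 - pH
pOH = 14 - 4.47
pOH = 9.53

9.53


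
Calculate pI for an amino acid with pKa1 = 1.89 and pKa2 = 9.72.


pI = (pKa1 + pKa2) / 2
pI = (1.89 + 9.72) / 2
pI = 5.805

5.805


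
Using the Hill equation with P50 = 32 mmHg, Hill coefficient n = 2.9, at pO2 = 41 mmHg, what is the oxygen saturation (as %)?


Y = pO2^n / (P50^n + pO2^n)
Y = 41^2.9 / (32^2.9 + 41^2.9)
Y = 67.23%

67.23%


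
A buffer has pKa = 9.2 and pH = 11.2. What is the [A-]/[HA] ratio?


[A-]/[HA] = 10^(pH - pKa)
= 10^(11.2 - 9.2)
= 100.0

100.0


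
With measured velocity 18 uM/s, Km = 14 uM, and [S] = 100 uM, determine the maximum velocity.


Vmax = v * (Km + [S]) / [S]
Vmax = 18 * (14 + 100) / 100
Vmax = 20.52 uM/s

20.52 uM/s


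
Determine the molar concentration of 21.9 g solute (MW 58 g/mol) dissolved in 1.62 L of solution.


C = (mass / MW) / volume
C = (21.9 / 58) / 1.62
C = 0.2331 M

0.2331 M


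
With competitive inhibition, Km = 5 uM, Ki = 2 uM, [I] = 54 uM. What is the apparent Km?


Km_app = Km * (1 + [I]/Ki)
Km_app = 5 * (1 + 54/2)
Km_app = 140.0 uM

140.0 uM


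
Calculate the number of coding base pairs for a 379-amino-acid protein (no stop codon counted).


Each amino acid = 1 codon = 3 bp
bp = 379 * 3 = 1137 bp

1137 bp


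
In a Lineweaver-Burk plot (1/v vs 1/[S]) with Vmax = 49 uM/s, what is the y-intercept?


y-intercept = 1/Vmax
= 1/49
= 0.0204 s/uM

0.0204 s/uM


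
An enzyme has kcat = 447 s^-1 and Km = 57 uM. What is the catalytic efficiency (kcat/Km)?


Catalytic efficiency = kcat / Km
= 447 / 57
= 7.8421 uM^-1*s^-1

7.8421 uM^-1*s^-1


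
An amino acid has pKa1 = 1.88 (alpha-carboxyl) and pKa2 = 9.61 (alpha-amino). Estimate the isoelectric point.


pI = (pKa1 + pKa2) / 2
pI = (1.88 + 9.61) / 2
pI = 5.745

5.745


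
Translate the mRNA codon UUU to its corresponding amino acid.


Standard genetic code lookup.
Codon UUU -> Phe

Phe


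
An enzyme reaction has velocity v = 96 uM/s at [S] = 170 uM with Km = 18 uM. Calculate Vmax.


Vmax = v * (Km + [S]) / [S]
Vmax = 96 * (18 + 170) / 170
Vmax = 106.1647 uM/s

106.1647 uM/s


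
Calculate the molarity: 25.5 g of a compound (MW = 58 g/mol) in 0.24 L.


C = (mass / MW) / volume
C = (25.5 / 58) / 0.24
C = 1.8319 M

1.8319 M


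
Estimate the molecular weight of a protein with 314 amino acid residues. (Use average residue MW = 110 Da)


MW = n_residues * 110 Da
MW = 314 * 110
MW = 34540 Da

34540 Da


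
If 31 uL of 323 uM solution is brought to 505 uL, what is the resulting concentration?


C2 = C1 * V1 / V2
C2 = 323 * 31 / 505
C2 = 19.8277 uM

19.8277 uM


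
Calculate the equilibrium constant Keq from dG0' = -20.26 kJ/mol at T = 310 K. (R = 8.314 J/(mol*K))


Keq = exp(-dG0 * 1000 / (R * T))
Keq = exp(-(-20.26) * 1000 / (8.314 * 310))
Keq = 2593.6404

2593.6404


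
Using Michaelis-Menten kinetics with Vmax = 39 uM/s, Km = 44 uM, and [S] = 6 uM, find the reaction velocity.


v = Vmax * [S] / (Km + [S])
v = 39 * 6 / (44 + 6)
v = 4.68 uM/s

4.68 uM/s


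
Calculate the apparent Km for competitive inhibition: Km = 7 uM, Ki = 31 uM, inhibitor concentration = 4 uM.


Km_app = Km * (1 + [I]/Ki)
Km_app = 7 * (1 + 4/31)
Km_app = 7.9032 uM

7.9032 uM


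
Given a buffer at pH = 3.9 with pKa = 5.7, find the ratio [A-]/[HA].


[A-]/[HA] = 10^(pH - pKa)
= 10^(3.9 - 5.7)
= 0.0158

0.0158


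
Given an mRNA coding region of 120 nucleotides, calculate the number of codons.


codons = nucleotides / 3
codons = 120 / 3 = 40

40


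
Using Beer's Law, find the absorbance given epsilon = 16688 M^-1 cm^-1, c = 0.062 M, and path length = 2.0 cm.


A = epsilon * c * l
A = 16688 * 0.062 * 2.0
A = 2069.312

2069.312


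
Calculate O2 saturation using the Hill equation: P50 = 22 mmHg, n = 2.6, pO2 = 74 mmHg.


Y = pO2^n / (P50^n + pO2^n)
Y = 74^2.6 / (22^2.6 + 74^2.6)
Y = 95.91%

95.91%


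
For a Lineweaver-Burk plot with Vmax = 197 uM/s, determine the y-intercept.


y-intercept = 1/Vmax
= 1/197
= 0.0051 s/uM

0.0051 s/uM


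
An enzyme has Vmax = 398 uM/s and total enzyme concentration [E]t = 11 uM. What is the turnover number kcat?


kcat = Vmax / [E]t
kcat = 398 / 11
kcat = 36.1818 s^-1

36.1818 s^-1


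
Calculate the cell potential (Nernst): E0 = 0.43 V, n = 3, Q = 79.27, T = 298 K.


E = E0 - (RT/nF) * ln(Q)
E = 0.43 - (8.314 * 298 / (3 * 96485)) * ln(79.27)
E = 0.3926 V

0.3926 V


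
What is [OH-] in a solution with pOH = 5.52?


[OH-] = 10^(-pOH)
[OH-] = 10^(-5.52)
[OH-] = 3.020e-06 M

3.020e-06 M


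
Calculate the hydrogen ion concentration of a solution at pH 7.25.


[H+] = 10^(-pH)
[H+] = 10^(-7.25)
[H+] = 5.623e-08 M

5.623e-08 M


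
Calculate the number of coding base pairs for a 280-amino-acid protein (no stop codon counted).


Each amino acid = 1 codon = 3 bp
bp = 280 * 3 = 840 bp

840 bp


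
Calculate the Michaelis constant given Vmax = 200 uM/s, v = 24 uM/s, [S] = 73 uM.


Km = [S] * (Vmax - v) / v
Km = 73 * (200 - 24) / 24
Km = 535.3333 uM

535.3333 uM


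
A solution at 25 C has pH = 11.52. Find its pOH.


pOH = 14 - pH
pOH = 14 - 11.52
pOH = 2.48

2.48


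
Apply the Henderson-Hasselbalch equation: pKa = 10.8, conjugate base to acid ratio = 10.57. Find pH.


pH = pKa + log10([A-]/[HA])
pH = 10.8 + log10(10.57)
pH = 11.8241

11.8241


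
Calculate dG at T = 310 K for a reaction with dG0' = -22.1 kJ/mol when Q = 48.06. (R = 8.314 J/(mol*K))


dG = dG0' + RT * ln(Q) / 1000
dG = -22.1 + 8.314 * 310 * ln(48.06) / 1000
dG = -12.1194 kJ/mol

-12.1194 kJ/mol


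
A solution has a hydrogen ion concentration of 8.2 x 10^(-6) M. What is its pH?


pH = -log10([H+])
pH = -log10(8.2 x 10^(-6))
pH = 5.0862

5.0862


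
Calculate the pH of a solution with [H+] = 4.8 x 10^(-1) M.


pH = -log10([H+])
pH = -log10(4.8 x 10^(-1))
pH = 0.3188

0.3188


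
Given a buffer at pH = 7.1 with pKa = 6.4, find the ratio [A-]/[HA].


[A-]/[HA] = 10^(pH - pKa)
= 10^(7.1 - 6.4)
= 5.0119

5.0119


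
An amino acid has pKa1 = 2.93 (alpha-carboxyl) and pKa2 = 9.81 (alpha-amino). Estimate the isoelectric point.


pI = (pKa1 + pKa2) / 2
pI = (2.93 + 9.81) / 2
pI = 6.37

6.37


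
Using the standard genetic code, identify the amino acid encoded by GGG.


Standard genetic code lookup.
Codon GGG -> Gly

Gly


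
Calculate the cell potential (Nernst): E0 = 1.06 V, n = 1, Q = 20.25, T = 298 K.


E = E0 - (RT/nF) * ln(Q)
E = 1.06 - (8.314 * 298 / (1 * 96485)) * ln(20.25)
E = 0.9828 V

0.9828 V


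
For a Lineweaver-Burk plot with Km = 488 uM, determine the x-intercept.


x-intercept = -1/Km
= -1/488
= -0.002 1/uM

-0.002 1/uM


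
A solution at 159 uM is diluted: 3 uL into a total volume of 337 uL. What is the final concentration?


C2 = C1 * V1 / V2
C2 = 159 * 3 / 337
C2 = 1.4154 uM

1.4154 uM


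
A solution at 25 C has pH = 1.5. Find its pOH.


pOH = 14 - pH
pOH = 14 - 1.5
pOH = 12.5

12.5


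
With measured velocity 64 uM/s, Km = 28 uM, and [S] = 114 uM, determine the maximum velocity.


Vmax = v * (Km + [S]) / [S]
Vmax = 64 * (28 + 114) / 114
Vmax = 79.7193 uM/s

79.7193 uM/s


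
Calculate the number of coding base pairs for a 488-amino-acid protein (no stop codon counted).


Each amino acid = 1 codon = 3 bp
bp = 488 * 3 = 1464 bp

1464 bp


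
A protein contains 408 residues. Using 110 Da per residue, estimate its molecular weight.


MW = n_residues * 110 Da
MW = 408 * 110
MW = 44880 Da

44880 Da


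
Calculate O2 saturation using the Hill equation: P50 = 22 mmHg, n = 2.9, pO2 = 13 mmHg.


Y = pO2^n / (P50^n + pO2^n)
Y = 13^2.9 / (22^2.9 + 13^2.9)
Y = 17.86%

17.86%


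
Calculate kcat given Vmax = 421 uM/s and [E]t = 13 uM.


kcat = Vmax / [E]t
kcat = 421 / 13
kcat = 32.3846 s^-1

32.3846 s^-1


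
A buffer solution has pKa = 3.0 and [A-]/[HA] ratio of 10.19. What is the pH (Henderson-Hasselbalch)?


pH = pKa + log10([A-]/[HA])
pH = 3.0 + log10(10.19)
pH = 4.0082

4.0082


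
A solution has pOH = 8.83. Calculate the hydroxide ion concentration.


[OH-] = 10^(-pOH)
[OH-] = 10^(-8.83)
[OH-] = 1.479e-09 M

1.479e-09 M


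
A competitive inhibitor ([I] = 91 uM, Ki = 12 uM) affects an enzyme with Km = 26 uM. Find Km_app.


Km_app = Km * (1 + [I]/Ki)
Km_app = 26 * (1 + 91/12)
Km_app = 223.1667 uM

223.1667 uM


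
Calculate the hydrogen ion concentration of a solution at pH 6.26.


[H+] = 10^(-pH)
[H+] = 10^(-6.26)
[H+] = 5.495e-07 M

5.495e-07 M


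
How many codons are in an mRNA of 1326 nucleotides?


codons = nucleotides / 3
codons = 1326 / 3 = 442

442


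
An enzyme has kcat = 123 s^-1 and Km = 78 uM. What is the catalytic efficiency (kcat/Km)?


Catalytic efficiency = kcat / Km
= 123 / 78
= 1.5769 uM^-1*s^-1

1.5769 uM^-1*s^-1


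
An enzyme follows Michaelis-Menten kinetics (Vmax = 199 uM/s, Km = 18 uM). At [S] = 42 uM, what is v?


v = Vmax * [S] / (Km + [S])
v = 199 * 42 / (18 + 42)
v = 139.3 uM/s

139.3 uM/s


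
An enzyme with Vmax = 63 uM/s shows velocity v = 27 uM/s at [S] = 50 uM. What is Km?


Km = [S] * (Vmax - v) / v
Km = 50 * (63 - 27) / 27
Km = 66.6667 uM

66.6667 uM


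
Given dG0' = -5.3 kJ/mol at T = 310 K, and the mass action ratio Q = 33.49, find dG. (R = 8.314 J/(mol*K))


dG = dG0' + RT * ln(Q) / 1000
dG = -5.3 + 8.314 * 310 * ln(33.49) / 1000
dG = 3.7497 kJ/mol

3.7497 kJ/mol


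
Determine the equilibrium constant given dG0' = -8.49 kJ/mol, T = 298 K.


Keq = exp(-dG0 * 1000 / (R * T))
Keq = exp(-(-8.49) * 1000 / (8.314 * 298))
Keq = 30.7762

30.7762


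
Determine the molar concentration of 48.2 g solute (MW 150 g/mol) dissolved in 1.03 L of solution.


C = (mass / MW) / volume
C = (48.2 / 150) / 1.03
C = 0.312 M

0.312 M


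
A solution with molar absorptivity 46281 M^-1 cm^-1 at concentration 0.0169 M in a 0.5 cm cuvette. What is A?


A = epsilon * c * l
A = 46281 * 0.0169 * 0.5
A = 391.0744

391.0744


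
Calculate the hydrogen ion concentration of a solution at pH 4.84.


[H+] = 10^(-pH)
[H+] = 10^(-4.84)
[H+] = 1.445e-05 M

1.445e-05 M


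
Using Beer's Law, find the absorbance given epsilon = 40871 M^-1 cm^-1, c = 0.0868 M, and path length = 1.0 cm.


A = epsilon * c * l
A = 40871 * 0.0868 * 1.0
A = 3547.6028

3547.6028


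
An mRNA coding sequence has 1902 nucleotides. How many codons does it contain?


codons = nucleotides / 3
codons = 1902 / 3 = 634

634


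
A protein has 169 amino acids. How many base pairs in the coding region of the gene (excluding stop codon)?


Each amino acid = 1 codon = 3 bp
bp = 169 * 3 = 507 bp

507 bp


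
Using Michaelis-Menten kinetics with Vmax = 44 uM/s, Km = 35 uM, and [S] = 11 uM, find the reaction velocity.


v = Vmax * [S] / (Km + [S])
v = 44 * 11 / (35 + 11)
v = 10.5217 uM/s

10.5217 uM/s


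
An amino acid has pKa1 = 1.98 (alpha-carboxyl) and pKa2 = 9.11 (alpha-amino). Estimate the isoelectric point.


pI = (pKa1 + pKa2) / 2
pI = (1.98 + 9.11) / 2
pI = 5.545

5.545


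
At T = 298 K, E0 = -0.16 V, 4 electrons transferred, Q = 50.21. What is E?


E = E0 - (RT/nF) * ln(Q)
E = -0.16 - (8.314 * 298 / (4 * 96485)) * ln(50.21)
E = -0.1851 V

-0.1851 V


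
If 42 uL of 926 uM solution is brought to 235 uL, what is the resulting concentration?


C2 = C1 * V1 / V2
C2 = 926 * 42 / 235
C2 = 165.4979 uM

165.4979 uM


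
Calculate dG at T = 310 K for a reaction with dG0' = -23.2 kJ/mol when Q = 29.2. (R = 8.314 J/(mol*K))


dG = dG0' + RT * ln(Q) / 1000
dG = -23.2 + 8.314 * 310 * ln(29.2) / 1000
dG = -14.5036 kJ/mol

-14.5036 kJ/mol


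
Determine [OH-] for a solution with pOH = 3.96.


[OH-] = 10^(-pOH)
[OH-] = 10^(-3.96)
[OH-] = 1.096e-04 M

1.096e-04 M


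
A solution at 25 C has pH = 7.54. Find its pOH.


pOH = 14 - pH
pOH = 14 - 7.54
pOH = 6.46

6.46


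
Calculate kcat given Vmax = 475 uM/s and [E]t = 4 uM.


kcat = Vmax / [E]t
kcat = 475 / 4
kcat = 118.75 s^-1

118.75 s^-1


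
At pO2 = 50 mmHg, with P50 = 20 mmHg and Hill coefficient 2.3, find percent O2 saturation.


Y = pO2^n / (P50^n + pO2^n)
Y = 50^2.3 / (20^2.3 + 50^2.3)
Y = 89.16%

89.16%


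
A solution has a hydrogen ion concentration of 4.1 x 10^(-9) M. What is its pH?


pH = -log10([H+])
pH = -log10(4.1 x 10^(-9))
pH = 8.3872

8.3872


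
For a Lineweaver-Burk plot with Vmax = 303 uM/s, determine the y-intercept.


y-intercept = 1/Vmax
= 1/303
= 0.0033 s/uM

0.0033 s/uM


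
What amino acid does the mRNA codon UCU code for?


Standard genetic code lookup.
Codon UCU -> Ser

Ser


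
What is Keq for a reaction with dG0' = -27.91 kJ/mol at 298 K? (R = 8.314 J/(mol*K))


Keq = exp(-dG0 * 1000 / (R * T))
Keq = exp(-(-27.91) * 1000 / (8.314 * 298))
Keq = 78046.5807

78046.5807


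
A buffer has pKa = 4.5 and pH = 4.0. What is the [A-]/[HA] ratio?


[A-]/[HA] = 10^(pH - pKa)
= 10^(4.0 - 4.5)
= 0.3162

0.3162


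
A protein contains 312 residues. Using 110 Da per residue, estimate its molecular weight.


MW = n_residues * 110 Da
MW = 312 * 110
MW = 34320 Da

34320 Da


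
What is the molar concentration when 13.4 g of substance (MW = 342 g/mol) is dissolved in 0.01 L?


C = (mass / MW) / volume
C = (13.4 / 342) / 0.01
C = 3.9181 M

3.9181 M


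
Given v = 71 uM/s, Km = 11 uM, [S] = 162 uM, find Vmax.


Vmax = v * (Km + [S]) / [S]
Vmax = 71 * (11 + 162) / 162
Vmax = 75.821 uM/s

75.821 uM/s


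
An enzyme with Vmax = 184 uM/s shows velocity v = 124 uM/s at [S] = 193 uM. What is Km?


Km = [S] * (Vmax - v) / v
Km = 193 * (184 - 124) / 124
Km = 93.3871 uM

93.3871 uM


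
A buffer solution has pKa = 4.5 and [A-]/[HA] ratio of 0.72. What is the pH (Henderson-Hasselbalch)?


pH = pKa + log10([A-]/[HA])
pH = 4.5 + log10(0.72)
pH = 4.3573

4.3573


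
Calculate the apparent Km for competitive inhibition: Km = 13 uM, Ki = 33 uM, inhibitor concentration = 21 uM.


Km_app = Km * (1 + [I]/Ki)
Km_app = 13 * (1 + 21/33)
Km_app = 21.2727 uM

21.2727 uM


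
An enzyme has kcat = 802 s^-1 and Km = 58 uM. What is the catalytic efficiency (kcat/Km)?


Catalytic efficiency = kcat / Km
= 802 / 58
= 13.8276 uM^-1*s^-1

13.8276 uM^-1*s^-1


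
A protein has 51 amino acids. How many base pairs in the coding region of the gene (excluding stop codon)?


Each amino acid = 1 codon = 3 bp
bp = 51 * 3 = 153 bp

153 bp


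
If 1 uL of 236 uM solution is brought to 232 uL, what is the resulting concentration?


C2 = C1 * V1 / V2
C2 = 236 * 1 / 232
C2 = 1.0172 uM

1.0172 uM


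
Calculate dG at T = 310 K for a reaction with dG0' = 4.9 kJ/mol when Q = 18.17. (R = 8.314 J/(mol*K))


dG = dG0' + RT * ln(Q) / 1000
dG = 4.9 + 8.314 * 310 * ln(18.17) / 1000
dG = 12.3737 kJ/mol

12.3737 kJ/mol


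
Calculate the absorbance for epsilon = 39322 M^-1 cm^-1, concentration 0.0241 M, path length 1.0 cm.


A = epsilon * c * l
A = 39322 * 0.0241 * 1.0
A = 947.6602

947.6602


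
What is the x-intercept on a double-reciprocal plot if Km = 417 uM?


x-intercept = -1/Km
= -1/417
= -0.0024 1/uM

-0.0024 1/uM


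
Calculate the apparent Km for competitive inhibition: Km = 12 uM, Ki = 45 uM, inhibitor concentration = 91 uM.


Km_app = Km * (1 + [I]/Ki)
Km_app = 12 * (1 + 91/45)
Km_app = 36.2667 uM

36.2667 uM


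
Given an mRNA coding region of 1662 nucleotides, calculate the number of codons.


codons = nucleotides / 3
codons = 1662 / 3 = 554

554


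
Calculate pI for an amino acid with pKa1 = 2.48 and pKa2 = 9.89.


pI = (pKa1 + pKa2) / 2
pI = (2.48 + 9.89) / 2
pI = 6.185

6.185


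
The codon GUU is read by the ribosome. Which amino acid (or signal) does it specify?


Standard genetic code lookup.
Codon GUU -> Val

Val


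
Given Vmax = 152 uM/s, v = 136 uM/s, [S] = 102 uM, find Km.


Km = [S] * (Vmax - v) / v
Km = 102 * (152 - 136) / 136
Km = 12.0 uM

12.0 uM


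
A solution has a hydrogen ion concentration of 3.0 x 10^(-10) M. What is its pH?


pH = -log10([H+])
pH = -log10(3.0 x 10^(-10))
pH = 9.5229

9.5229


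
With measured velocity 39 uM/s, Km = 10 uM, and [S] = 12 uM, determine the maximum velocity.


Vmax = v * (Km + [S]) / [S]
Vmax = 39 * (10 + 12) / 12
Vmax = 71.5 uM/s

71.5 uM/s


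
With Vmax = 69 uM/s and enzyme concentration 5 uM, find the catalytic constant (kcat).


kcat = Vmax / [E]t
kcat = 69 / 5
kcat = 13.8 s^-1

13.8 s^-1


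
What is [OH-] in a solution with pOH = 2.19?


[OH-] = 10^(-pOH)
[OH-] = 10^(-2.19)
[OH-] = 0.0065 M

0.0065 M


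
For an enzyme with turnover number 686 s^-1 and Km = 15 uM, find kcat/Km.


Catalytic efficiency = kcat / Km
= 686 / 15
= 45.7333 uM^-1*s^-1

45.7333 uM^-1*s^-1


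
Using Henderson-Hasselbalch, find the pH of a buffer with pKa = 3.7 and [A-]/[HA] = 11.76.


pH = pKa + log10([A-]/[HA])
pH = 3.7 + log10(11.76)
pH = 4.7704

4.7704


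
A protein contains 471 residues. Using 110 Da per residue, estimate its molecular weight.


MW = n_residues * 110 Da
MW = 471 * 110
MW = 51810 Da

51810 Da


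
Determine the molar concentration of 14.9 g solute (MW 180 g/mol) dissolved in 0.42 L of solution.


C = (mass / MW) / volume
C = (14.9 / 180) / 0.42
C = 0.1971 M

0.1971 M


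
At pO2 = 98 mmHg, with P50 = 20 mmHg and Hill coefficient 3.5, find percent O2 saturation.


Y = pO2^n / (P50^n + pO2^n)
Y = 98^3.5 / (20^3.5 + 98^3.5)
Y = 99.62%

99.62%


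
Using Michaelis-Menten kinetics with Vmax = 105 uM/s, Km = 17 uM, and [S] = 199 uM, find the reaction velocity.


v = Vmax * [S] / (Km + [S])
v = 105 * 199 / (17 + 199)
v = 96.7361 uM/s

96.7361 uM/s


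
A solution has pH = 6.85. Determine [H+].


[H+] = 10^(-pH)
[H+] = 10^(-6.85)
[H+] = 1.413e-07 M

1.413e-07 M


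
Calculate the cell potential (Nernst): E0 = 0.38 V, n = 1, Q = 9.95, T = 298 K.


E = E0 - (RT/nF) * ln(Q)
E = 0.38 - (8.314 * 298 / (1 * 96485)) * ln(9.95)
E = 0.321 V

0.321 V


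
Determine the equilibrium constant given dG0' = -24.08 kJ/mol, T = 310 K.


Keq = exp(-dG0 * 1000 / (R * T))
Keq = exp(-(-24.08) * 1000 / (8.314 * 310))
Keq = 11418.2246

11418.2246


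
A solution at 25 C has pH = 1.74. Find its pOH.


pOH = 14 - pH
pOH = 14 - 1.74
pOH = 12.26

12.26


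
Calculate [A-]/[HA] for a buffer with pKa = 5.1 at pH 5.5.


[A-]/[HA] = 10^(pH - pKa)
= 10^(5.5 - 5.1)
= 2.5119

2.5119


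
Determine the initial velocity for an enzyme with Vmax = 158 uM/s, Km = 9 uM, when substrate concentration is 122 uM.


v = Vmax * [S] / (Km + [S])
v = 158 * 122 / (9 + 122)
v = 147.145 uM/s

147.145 uM/s


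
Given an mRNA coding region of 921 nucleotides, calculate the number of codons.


codons = nucleotides / 3
codons = 921 / 3 = 307

307


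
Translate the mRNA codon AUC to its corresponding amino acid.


Standard genetic code lookup.
Codon AUC -> Ile

Ile


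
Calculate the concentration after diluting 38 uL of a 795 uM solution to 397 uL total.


C2 = C1 * V1 / V2
C2 = 795 * 38 / 397
C2 = 76.0957 uM

76.0957 uM


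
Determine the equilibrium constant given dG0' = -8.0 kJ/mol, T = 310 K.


Keq = exp(-dG0 * 1000 / (R * T))
Keq = exp(-(-8.0) * 1000 / (8.314 * 310))
Keq = 22.2864

22.2864


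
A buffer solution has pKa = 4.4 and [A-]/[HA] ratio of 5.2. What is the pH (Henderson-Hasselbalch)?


pH = pKa + log10([A-]/[HA])
pH = 4.4 + log10(5.2)
pH = 5.116

5.116


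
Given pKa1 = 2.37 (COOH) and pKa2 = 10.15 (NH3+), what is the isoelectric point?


pI = (pKa1 + pKa2) / 2
pI = (2.37 + 10.15) / 2
pI = 6.26

6.26


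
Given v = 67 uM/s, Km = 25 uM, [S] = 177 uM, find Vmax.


Vmax = v * (Km + [S]) / [S]
Vmax = 67 * (25 + 177) / 177
Vmax = 76.4633 uM/s

76.4633 uM/s


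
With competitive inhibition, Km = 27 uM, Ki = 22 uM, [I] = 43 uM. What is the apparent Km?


Km_app = Km * (1 + [I]/Ki)
Km_app = 27 * (1 + 43/22)
Km_app = 79.7727 uM

79.7727 uM


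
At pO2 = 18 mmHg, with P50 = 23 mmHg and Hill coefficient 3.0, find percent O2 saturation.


Y = pO2^n / (P50^n + pO2^n)
Y = 18^3.0 / (23^3.0 + 18^3.0)
Y = 32.4%

32.4%


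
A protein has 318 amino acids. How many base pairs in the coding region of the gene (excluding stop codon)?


Each amino acid = 1 codon = 3 bp
bp = 318 * 3 = 954 bp

954 bp


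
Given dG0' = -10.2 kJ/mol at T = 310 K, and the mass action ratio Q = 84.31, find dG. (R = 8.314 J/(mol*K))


dG = dG0' + RT * ln(Q) / 1000
dG = -10.2 + 8.314 * 310 * ln(84.31) / 1000
dG = 1.2292 kJ/mol

1.2292 kJ/mol


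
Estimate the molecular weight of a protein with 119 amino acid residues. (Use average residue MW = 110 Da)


MW = n_residues * 110 Da
MW = 119 * 110
MW = 13090 Da

13090 Da


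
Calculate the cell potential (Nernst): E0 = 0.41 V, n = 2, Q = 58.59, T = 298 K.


E = E0 - (RT/nF) * ln(Q)
E = 0.41 - (8.314 * 298 / (2 * 96485)) * ln(58.59)
E = 0.3577 V

0.3577 V


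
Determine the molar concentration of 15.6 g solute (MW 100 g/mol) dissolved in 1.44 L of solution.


C = (mass / MW) / volume
C = (15.6 / 100) / 1.44
C = 0.1083 M

0.1083 M


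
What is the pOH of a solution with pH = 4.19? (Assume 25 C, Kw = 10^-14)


pOH = 14 - pH
pOH = 14 - 4.19
pOH = 9.81

9.81


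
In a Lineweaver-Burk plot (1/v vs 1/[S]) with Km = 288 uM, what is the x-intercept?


x-intercept = -1/Km
= -1/288
= -0.0035 1/uM

-0.0035 1/uM


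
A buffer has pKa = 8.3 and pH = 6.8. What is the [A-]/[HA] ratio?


[A-]/[HA] = 10^(pH - pKa)
= 10^(6.8 - 8.3)
= 0.0316

0.0316


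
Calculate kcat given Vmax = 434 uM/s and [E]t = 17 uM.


kcat = Vmax / [E]t
kcat = 434 / 17
kcat = 25.5294 s^-1

25.5294 s^-1


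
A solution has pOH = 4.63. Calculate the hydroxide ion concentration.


[OH-] = 10^(-pOH)
[OH-] = 10^(-4.63)
[OH-] = 2.344e-05 M

2.344e-05 M


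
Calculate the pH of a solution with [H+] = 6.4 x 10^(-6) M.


pH = -log10([H+])
pH = -log10(6.4 x 10^(-6))
pH = 5.1938

5.1938


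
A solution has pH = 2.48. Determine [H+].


[H+] = 10^(-pH)
[H+] = 10^(-2.48)
[H+] = 0.0033 M

0.0033 M


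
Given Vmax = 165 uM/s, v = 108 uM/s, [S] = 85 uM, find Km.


Km = [S] * (Vmax - v) / v
Km = 85 * (165 - 108) / 108
Km = 44.8611 uM

44.8611 uM


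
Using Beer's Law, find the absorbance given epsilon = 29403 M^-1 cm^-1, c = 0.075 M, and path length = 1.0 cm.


A = epsilon * c * l
A = 29403 * 0.075 * 1.0
A = 2205.225

2205.225


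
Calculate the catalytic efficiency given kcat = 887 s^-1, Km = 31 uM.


Catalytic efficiency = kcat / Km
= 887 / 31
= 28.6129 uM^-1*s^-1

28.6129 uM^-1*s^-1


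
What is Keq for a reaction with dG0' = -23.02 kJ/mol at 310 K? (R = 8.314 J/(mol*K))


Keq = exp(-dG0 * 1000 / (R * T))
Keq = exp(-(-23.02) * 1000 / (8.314 * 310))
Keq = 7568.039

7568.039


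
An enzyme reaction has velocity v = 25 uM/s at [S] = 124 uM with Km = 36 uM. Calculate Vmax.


Vmax = v * (Km + [S]) / [S]
Vmax = 25 * (36 + 124) / 124
Vmax = 32.2581 uM/s

32.2581 uM/s


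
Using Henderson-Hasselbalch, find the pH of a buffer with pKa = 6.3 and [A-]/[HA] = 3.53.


pH = pKa + log10([A-]/[HA])
pH = 6.3 + log10(3.53)
pH = 6.8478

6.8478


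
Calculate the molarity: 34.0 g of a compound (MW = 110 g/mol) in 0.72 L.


C = (mass / MW) / volume
C = (34.0 / 110) / 0.72
C = 0.4293 M

0.4293 M


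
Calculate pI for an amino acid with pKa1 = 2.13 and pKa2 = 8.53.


pI = (pKa1 + pKa2) / 2
pI = (2.13 + 8.53) / 2
pI = 5.33

5.33


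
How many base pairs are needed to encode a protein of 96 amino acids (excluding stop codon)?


Each amino acid = 1 codon = 3 bp
bp = 96 * 3 = 288 bp

288 bp


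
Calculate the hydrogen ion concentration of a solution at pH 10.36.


[H+] = 10^(-pH)
[H+] = 10^(-10.36)
[H+] = 4.365e-11 M

4.365e-11 M


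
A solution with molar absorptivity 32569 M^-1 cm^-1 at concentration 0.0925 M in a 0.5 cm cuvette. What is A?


A = epsilon * c * l
A = 32569 * 0.0925 * 0.5
A = 1506.3163

1506.3163


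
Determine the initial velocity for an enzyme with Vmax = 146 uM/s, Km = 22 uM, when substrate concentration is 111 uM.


v = Vmax * [S] / (Km + [S])
v = 146 * 111 / (22 + 111)
v = 121.8496 uM/s

121.8496 uM/s


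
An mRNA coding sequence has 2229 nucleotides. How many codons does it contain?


codons = nucleotides / 3
codons = 2229 / 3 = 743

743


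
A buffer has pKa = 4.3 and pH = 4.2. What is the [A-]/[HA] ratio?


[A-]/[HA] = 10^(pH - pKa)
= 10^(4.2 - 4.3)
= 0.7943

0.7943


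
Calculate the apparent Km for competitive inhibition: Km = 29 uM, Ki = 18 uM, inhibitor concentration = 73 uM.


Km_app = Km * (1 + [I]/Ki)
Km_app = 29 * (1 + 73/18)
Km_app = 146.6111 uM

146.6111 uM


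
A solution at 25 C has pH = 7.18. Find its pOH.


pOH = 14 - pH
pOH = 14 - 7.18
pOH = 6.82

6.82


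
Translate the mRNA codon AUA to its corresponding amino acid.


Standard genetic code lookup.
Codon AUA -> Ile

Ile


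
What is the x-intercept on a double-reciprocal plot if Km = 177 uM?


x-intercept = -1/Km
= -1/177
= -0.0056 1/uM

-0.0056 1/uM


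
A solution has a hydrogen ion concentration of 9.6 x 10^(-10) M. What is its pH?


pH = -log10([H+])
pH = -log10(9.6 x 10^(-10))
pH = 9.0177

9.0177


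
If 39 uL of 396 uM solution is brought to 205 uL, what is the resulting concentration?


C2 = C1 * V1 / V2
C2 = 396 * 39 / 205
C2 = 75.3366 uM

75.3366 uM


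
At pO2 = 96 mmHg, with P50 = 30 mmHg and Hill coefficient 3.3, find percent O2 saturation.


Y = pO2^n / (P50^n + pO2^n)
Y = 96^3.3 / (30^3.3 + 96^3.3)
Y = 97.89%

97.89%


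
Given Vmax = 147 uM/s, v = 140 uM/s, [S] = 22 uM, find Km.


Km = [S] * (Vmax - v) / v
Km = 22 * (147 - 140) / 140
Km = 1.1 uM

1.1 uM


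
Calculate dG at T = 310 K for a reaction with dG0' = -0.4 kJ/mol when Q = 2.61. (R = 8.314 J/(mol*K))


dG = dG0' + RT * ln(Q) / 1000
dG = -0.4 + 8.314 * 310 * ln(2.61) / 1000
dG = 2.0726 kJ/mol

2.0726 kJ/mol


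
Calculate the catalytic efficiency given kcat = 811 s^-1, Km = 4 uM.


Catalytic efficiency = kcat / Km
= 811 / 4
= 202.75 uM^-1*s^-1

202.75 uM^-1*s^-1


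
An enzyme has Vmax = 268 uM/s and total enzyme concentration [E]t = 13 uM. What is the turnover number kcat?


kcat = Vmax / [E]t
kcat = 268 / 13
kcat = 20.6154 s^-1

20.6154 s^-1


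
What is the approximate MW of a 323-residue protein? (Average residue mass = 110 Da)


MW = n_residues * 110 Da
MW = 323 * 110
MW = 35530 Da

35530 Da


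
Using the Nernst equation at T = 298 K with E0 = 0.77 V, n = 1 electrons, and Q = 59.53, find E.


E = E0 - (RT/nF) * ln(Q)
E = 0.77 - (8.314 * 298 / (1 * 96485)) * ln(59.53)
E = 0.6651 V

0.6651 V


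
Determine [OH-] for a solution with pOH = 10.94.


[OH-] = 10^(-pOH)
[OH-] = 10^(-10.94)
[OH-] = 1.148e-11 M

1.148e-11 M


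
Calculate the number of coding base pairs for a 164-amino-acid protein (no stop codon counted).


Each amino acid = 1 codon = 3 bp
bp = 164 * 3 = 492 bp

492 bp


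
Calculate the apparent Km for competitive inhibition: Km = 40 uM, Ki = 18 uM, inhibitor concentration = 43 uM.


Km_app = Km * (1 + [I]/Ki)
Km_app = 40 * (1 + 43/18)
Km_app = 135.5556 uM

135.5556 uM


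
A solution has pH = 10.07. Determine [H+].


[H+] = 10^(-pH)
[H+] = 10^(-10.07)
[H+] = 8.511e-11 M

8.511e-11 M


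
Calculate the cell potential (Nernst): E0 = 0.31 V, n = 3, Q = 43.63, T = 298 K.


E = E0 - (RT/nF) * ln(Q)
E = 0.31 - (8.314 * 298 / (3 * 96485)) * ln(43.63)
E = 0.2777 V

0.2777 V


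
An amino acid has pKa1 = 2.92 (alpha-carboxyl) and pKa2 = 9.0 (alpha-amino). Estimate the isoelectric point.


pI = (pKa1 + pKa2) / 2
pI = (2.92 + 9.0) / 2
pI = 5.96

5.96


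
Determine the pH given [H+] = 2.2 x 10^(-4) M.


pH = -log10([H+])
pH = -log10(2.2 x 10^(-4))
pH = 3.6576

3.6576


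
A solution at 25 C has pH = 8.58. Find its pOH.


pOH = 14 - pH
pOH = 14 - 8.58
pOH = 5.42

5.42


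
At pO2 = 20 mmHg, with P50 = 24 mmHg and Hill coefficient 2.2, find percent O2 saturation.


Y = pO2^n / (P50^n + pO2^n)
Y = 20^2.2 / (24^2.2 + 20^2.2)
Y = 40.1%

40.1%


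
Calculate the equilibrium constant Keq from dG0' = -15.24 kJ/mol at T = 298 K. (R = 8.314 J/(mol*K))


Keq = exp(-dG0 * 1000 / (R * T))
Keq = exp(-(-15.24) * 1000 / (8.314 * 298))
Keq = 469.2724

469.2724
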